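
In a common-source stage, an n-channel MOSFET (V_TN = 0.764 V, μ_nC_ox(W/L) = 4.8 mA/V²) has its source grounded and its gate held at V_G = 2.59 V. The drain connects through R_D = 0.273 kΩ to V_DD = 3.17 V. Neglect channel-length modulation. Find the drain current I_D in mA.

V_GS = V_G = 2.59 V, so V_ov = 2.59 − 0.764 = 1.83 V.
Assume saturation: I_D = ½ k_n V_ov² = 0.5 × 4.8 × 1.83² = 8 mA, giving V_DS = V_DD − I_D R_D = 3.17 − 8 × 0.273 = 0.985 V.
But 0.985 V < V_ov = 1.83 V, so the device is actually in triode.
In triode I_D = k_n[V_ov V_DS − ½ V_DS²] and I_D = (V_DD − V_DS)/R_D. Equating: 0.655 V_DS² − 3.393 V_DS + 3.17 = 0, giving V_DS = 1.22 V (the root below V_ov).
I_D = (3.17 − 1.22) / 0.273 = 7.13 mA.

I_D = 7.13 mA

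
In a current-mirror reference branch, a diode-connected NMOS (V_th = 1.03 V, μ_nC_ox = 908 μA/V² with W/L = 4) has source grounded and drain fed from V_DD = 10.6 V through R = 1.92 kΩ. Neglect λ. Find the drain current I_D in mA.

With gate tied to drain, V_GS = V_DS ≥ V_GS − V_th, so the device is in saturation.
k_n = μ_nC_ox · (W/L) = 3.632 mA/V².
KCL at the drain: ½ k_n (V_GS − V_th)² = (V_DD − V_GS)/R.
Let x = V_GS − 1.03. Then 3.49 x² + x − 9.57 = 0, giving x = 1.52 V (positive root), so V_GS = 2.55 V.
I_D = (V_DD − V_GS)/R = (10.6 − 2.55) / 1.92 = 4.19 mA.

I_D = 4.19 mA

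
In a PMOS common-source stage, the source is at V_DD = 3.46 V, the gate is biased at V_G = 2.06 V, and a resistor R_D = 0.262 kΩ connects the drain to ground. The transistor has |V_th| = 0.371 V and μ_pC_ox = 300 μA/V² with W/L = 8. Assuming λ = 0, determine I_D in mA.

I_D = 1.27 mA

V_SG = V_DD − V_G = 3.46 − 2.06 = 1.4 V, so V_ov = 1.4 − 0.371 = 1.03 V.
k_p = μ_pC_ox · (W/L) = 2.4 mA/V².
Assume saturation: I_D = ½ k_p V_ov² = 0.5 × 2.4 × 1.03² = 1.27 mA, giving V_SD = V_DD − I_D R_D = 3.46 − 1.27 × 0.262 = 3.13 V.
V_SD = 3.13 V ≥ V_ov = 1.03 V, confirming saturation.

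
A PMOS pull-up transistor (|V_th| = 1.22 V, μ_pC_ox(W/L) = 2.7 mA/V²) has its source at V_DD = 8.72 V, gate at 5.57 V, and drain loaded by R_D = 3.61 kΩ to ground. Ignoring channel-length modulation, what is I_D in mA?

I_D = 2.28 mA

V_SG = V_DD − V_G = 8.72 − 5.57 = 3.15 V, so V_ov = 3.15 − 1.22 = 1.93 V.
Assume saturation: I_D = ½ k_p V_ov² = 0.5 × 2.7 × 1.93² = 5.03 mA, giving V_SD = V_DD − I_D R_D = 8.72 − 5.03 × 3.61 = -9.43 V.
But -9.43 V < V_ov = 1.93 V, so the device is actually in triode.
In triode I_D = k_p[V_ov V_SD − ½ V_SD²] and I_D = (V_DD − V_SD)/R_D. Equating: 4.87 V_SD² − 19.81 V_SD + 8.72 = 0, giving V_SD = 0.502 V (the root below V_ov).
I_D = (8.72 − 0.502) / 3.61 = 2.28 mA.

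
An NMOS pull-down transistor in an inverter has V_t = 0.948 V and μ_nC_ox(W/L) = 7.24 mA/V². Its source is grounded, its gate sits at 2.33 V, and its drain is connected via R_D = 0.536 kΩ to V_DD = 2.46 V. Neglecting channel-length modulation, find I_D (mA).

V_GS = V_G = 2.33 V, so V_ov = 2.33 − 0.948 = 1.38 V.
Assume saturation: I_D = ½ k_n V_ov² = 0.5 × 7.24 × 1.38² = 6.91 mA, giving V_DS = V_DD − I_D R_D = 2.46 − 6.91 × 0.536 = -1.25 V.
But -1.25 V < V_ov = 1.38 V, so the device is actually in triode.
In triode I_D = k_n[V_ov V_DS − ½ V_DS²] and I_D = (V_DD − V_DS)/R_D. Equating: 1.94 V_DS² − 6.363 V_DS + 2.46 = 0, giving V_DS = 0.448 V (the root below V_ov).
I_D = (2.46 − 0.448) / 0.536 = 3.75 mA.

I_D = 3.75 mA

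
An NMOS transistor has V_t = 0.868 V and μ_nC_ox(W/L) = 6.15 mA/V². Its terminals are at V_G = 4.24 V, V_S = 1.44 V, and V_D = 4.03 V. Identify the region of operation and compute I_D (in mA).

V_GS = V_G − V_S = 4.24 − 1.44 = 2.8 V; V_DS = V_D − V_S = 4.03 − 1.44 = 2.59 V.
V_ov = V_GS − V_t = 2.8 − 0.868 = 1.93 V.
Since V_DS = 2.59 V ≥ V_ov = 1.93 V, the device is in saturation.
I_D = ½ k_n V_ov² = 0.5 × 6.15 × 1.93² = 11.5 mA.

Saturation; I_D = 11.5 mA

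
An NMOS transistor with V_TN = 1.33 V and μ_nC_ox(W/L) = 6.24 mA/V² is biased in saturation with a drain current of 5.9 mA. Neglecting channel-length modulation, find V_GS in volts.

In saturation I_D = ½ k_n (V_GS − V_TN)², so V_GS − V_TN = √(2 I_D / k_n) = √(2 × 5.9 / 6.24) = 1.38 V.
V_GS = 1.33 + 1.38 = 2.71 V.

V_GS = 2.71 V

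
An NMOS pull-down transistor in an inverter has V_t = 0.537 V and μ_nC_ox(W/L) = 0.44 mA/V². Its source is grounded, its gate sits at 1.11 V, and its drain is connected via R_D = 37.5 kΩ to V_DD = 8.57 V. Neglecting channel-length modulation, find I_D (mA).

I_D = 0.0722 mA

V_GS = V_G = 1.11 V, so V_ov = 1.11 − 0.537 = 0.573 V.
Assume saturation: I_D = ½ k_n V_ov² = 0.5 × 0.44 × 0.573² = 0.0722 mA, giving V_DS = V_DD − I_D R_D = 8.57 − 0.0722 × 37.5 = 5.86 V.
V_DS = 5.86 V ≥ V_ov = 0.573 V, confirming saturation.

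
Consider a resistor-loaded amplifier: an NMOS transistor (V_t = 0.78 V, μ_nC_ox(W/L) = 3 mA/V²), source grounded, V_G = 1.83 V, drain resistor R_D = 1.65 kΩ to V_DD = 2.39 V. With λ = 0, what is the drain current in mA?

V_GS = V_G = 1.83 V, so V_ov = 1.83 − 0.78 = 1.05 V.
Assume saturation: I_D = ½ k_n V_ov² = 0.5 × 3 × 1.05² = 1.65 mA, giving V_DS = V_DD − I_D R_D = 2.39 − 1.65 × 1.65 = -0.339 V.
But -0.339 V < V_ov = 1.05 V, so the device is actually in triode.
In triode I_D = k_n[V_ov V_DS − ½ V_DS²] and I_D = (V_DD − V_DS)/R_D. Equating: 2.47 V_DS² − 6.197 V_DS + 2.39 = 0, giving V_DS = 0.476 V (the root below V_ov).
I_D = (2.39 − 0.476) / 1.65 = 1.16 mA.

I_D = 1.16 mA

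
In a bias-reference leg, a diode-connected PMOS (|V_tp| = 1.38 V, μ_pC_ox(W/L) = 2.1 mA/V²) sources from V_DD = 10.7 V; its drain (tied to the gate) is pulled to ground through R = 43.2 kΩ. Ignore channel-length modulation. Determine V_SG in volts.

V_SG = 1.82 V

With gate tied to drain, V_SG = V_SD ≥ V_SG − |V_tp|, so the device is in saturation.
KCL at the drain: ½ k_p (V_SG − |V_tp|)² = (V_DD − V_SG)/R.
Let x = V_SG − 1.38. Then 45.4 x² + x − 9.32 = 0, giving x = 0.442 V (positive root), so V_SG = 1.82 V.
I_D = (V_DD − V_SG)/R = (10.7 − 1.82) / 43.2 = 0.206 mA.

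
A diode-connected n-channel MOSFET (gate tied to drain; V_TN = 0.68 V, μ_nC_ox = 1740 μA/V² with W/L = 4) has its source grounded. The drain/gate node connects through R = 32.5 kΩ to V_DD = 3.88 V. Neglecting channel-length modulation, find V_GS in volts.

With gate tied to drain, V_GS = V_DS ≥ V_GS − V_TN, so the device is in saturation.
k_n = μ_nC_ox · (W/L) = 6.96 mA/V².
KCL at the drain: ½ k_n (V_GS − V_TN)² = (V_DD − V_GS)/R.
Let x = V_GS − 0.68. Then 113 x² + x − 3.2 = 0, giving x = 0.164 V (positive root), so V_GS = 0.844 V.
I_D = (V_DD − V_GS)/R = (3.88 − 0.844) / 32.5 = 0.0934 mA.

V_GS = 0.844 V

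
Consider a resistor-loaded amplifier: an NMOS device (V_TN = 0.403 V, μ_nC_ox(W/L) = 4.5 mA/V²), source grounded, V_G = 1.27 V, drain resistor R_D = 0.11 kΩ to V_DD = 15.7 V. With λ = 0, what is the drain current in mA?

V_GS = V_G = 1.27 V, so V_ov = 1.27 − 0.403 = 0.867 V.
Assume saturation: I_D = ½ k_n V_ov² = 0.5 × 4.5 × 0.867² = 1.69 mA, giving V_DS = V_DD − I_D R_D = 15.7 − 1.69 × 0.11 = 15.5 V.
V_DS = 15.5 V ≥ V_ov = 0.867 V, confirming saturation.

I_D = 1.69 mA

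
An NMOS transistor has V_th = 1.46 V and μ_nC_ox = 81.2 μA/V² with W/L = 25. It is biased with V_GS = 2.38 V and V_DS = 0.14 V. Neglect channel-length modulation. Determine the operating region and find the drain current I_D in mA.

Triode; I_D = 0.242 mA

k_n = μ_nC_ox · (W/L) = 2.03 mA/V².
V_ov = V_GS − V_th = 2.38 − 1.46 = 0.92 V.
Since V_DS = 0.14 V < V_ov = 0.92 V, the device is in the triode region.
I_D = k_n [V_ov · V_DS − ½ V_DS²] = 2.03 × [0.92 × 0.14 − 0.5 × 0.14²] = 0.242 mA.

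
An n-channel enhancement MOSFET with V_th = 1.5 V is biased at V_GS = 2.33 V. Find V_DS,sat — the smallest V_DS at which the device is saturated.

V_DS,sat = 0.830 V

The boundary between triode and saturation is V_DS = V_GS − V_th = V_ov.
V_ov = 2.33 − 1.5 = 0.83 V.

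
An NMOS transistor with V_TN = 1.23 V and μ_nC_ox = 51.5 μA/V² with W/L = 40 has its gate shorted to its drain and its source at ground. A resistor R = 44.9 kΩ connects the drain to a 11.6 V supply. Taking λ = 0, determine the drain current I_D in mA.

I_D = 0.221 mA

With gate tied to drain, V_GS = V_DS ≥ V_GS − V_TN, so the device is in saturation.
k_n = μ_nC_ox · (W/L) = 2.06 mA/V².
KCL at the drain: ½ k_n (V_GS − V_TN)² = (V_DD − V_GS)/R.
Let x = V_GS − 1.23. Then 46.2 x² + x − 10.37 = 0, giving x = 0.463 V (positive root), so V_GS = 1.69 V.
I_D = (V_DD − V_GS)/R = (11.6 − 1.69) / 44.9 = 0.221 mA.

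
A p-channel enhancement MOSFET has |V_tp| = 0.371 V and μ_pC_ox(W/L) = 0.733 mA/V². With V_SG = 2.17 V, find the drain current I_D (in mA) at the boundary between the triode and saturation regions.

At the boundary V_SD = V_ov = V_SG − |V_tp| = 2.17 − 0.371 = 1.8 V.
I_D = ½ k_p V_ov² = 0.5 × 0.733 × 1.8² = 1.19 mA.

I_D = 1.19 mA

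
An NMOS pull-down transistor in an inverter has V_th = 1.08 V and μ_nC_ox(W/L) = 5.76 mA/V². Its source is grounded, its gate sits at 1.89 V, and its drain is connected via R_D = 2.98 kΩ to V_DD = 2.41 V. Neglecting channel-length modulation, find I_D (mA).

V_GS = V_G = 1.89 V, so V_ov = 1.89 − 1.08 = 0.81 V.
Assume saturation: I_D = ½ k_n V_ov² = 0.5 × 5.76 × 0.81² = 1.89 mA, giving V_DS = V_DD − I_D R_D = 2.41 − 1.89 × 2.98 = -3.22 V.
But -3.22 V < V_ov = 0.81 V, so the device is actually in triode.
In triode I_D = k_n[V_ov V_DS − ½ V_DS²] and I_D = (V_DD − V_DS)/R_D. Equating: 8.58 V_DS² − 14.9 V_DS + 2.41 = 0, giving V_DS = 0.18 V (the root below V_ov).
I_D = (2.41 − 0.18) / 2.98 = 0.748 mA.

I_D = 0.748 mA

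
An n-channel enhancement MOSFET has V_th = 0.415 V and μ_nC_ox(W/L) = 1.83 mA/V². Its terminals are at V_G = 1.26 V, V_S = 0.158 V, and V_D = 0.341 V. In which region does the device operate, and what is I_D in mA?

V_GS = V_G − V_S = 1.26 − 0.158 = 1.1 V; V_DS = V_D − V_S = 0.341 − 0.158 = 0.183 V.
V_ov = V_GS − V_th = 1.1 − 0.415 = 0.687 V.
Since V_DS = 0.183 V < V_ov = 0.687 V, the device is in the triode region.
I_D = k_n [V_ov · V_DS − ½ V_DS²] = 1.83 × [0.687 × 0.183 − 0.5 × 0.183²] = 0.199 mA.

Triode; I_D = 0.199 mA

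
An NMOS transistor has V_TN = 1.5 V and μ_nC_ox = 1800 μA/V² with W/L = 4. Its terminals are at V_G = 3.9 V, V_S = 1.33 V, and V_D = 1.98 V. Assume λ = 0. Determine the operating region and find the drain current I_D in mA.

V_GS = V_G − V_S = 3.9 − 1.33 = 2.57 V; V_DS = V_D − V_S = 1.98 − 1.33 = 0.65 V.
k_n = μ_nC_ox · (W/L) = 7.2 mA/V².
V_ov = V_GS − V_TN = 2.57 − 1.5 = 1.07 V.
Since V_DS = 0.65 V < V_ov = 1.07 V, the device is in the triode region.
I_D = k_n [V_ov · V_DS − ½ V_DS²] = 7.2 × [1.07 × 0.65 − 0.5 × 0.65²] = 3.49 mA.

Triode; I_D = 3.49 mA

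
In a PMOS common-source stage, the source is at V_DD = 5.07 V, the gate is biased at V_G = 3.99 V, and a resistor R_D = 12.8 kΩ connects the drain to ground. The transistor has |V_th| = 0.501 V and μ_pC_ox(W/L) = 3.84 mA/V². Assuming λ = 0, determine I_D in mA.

I_D = 0.380 mA

V_SG = V_DD − V_G = 5.07 − 3.99 = 1.08 V, so V_ov = 1.08 − 0.501 = 0.579 V.
Assume saturation: I_D = ½ k_p V_ov² = 0.5 × 3.84 × 0.579² = 0.644 mA, giving V_SD = V_DD − I_D R_D = 5.07 − 0.644 × 12.8 = -3.17 V.
But -3.17 V < V_ov = 0.579 V, so the device is actually in triode.
In triode I_D = k_p[V_ov V_SD − ½ V_SD²] and I_D = (V_DD − V_SD)/R_D. Equating: 24.6 V_SD² − 29.46 V_SD + 5.07 = 0, giving V_SD = 0.208 V (the root below V_ov).
I_D = (5.07 − 0.208) / 12.8 = 0.38 mA.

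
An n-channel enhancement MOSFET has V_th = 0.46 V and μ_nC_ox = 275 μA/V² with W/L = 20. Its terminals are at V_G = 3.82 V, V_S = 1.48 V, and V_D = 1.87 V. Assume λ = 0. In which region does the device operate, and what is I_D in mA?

V_GS = V_G − V_S = 3.82 − 1.48 = 2.34 V; V_DS = V_D − V_S = 1.87 − 1.48 = 0.39 V.
k_n = μ_nC_ox · (W/L) = 5.5 mA/V².
V_ov = V_GS − V_th = 2.34 − 0.46 = 1.88 V.
Since V_DS = 0.39 V < V_ov = 1.88 V, the device is in the triode region.
I_D = k_n [V_ov · V_DS − ½ V_DS²] = 5.5 × [1.88 × 0.39 − 0.5 × 0.39²] = 3.61 mA.

Triode; I_D = 3.61 mA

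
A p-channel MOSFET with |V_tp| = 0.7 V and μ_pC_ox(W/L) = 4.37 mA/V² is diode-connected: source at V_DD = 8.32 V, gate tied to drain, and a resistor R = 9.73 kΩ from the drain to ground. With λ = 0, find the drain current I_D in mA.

With gate tied to drain, V_SG = V_SD ≥ V_SG − |V_tp|, so the device is in saturation.
KCL at the drain: ½ k_p (V_SG − |V_tp|)² = (V_DD − V_SG)/R.
Let x = V_SG − 0.7. Then 21.3 x² + x − 7.62 = 0, giving x = 0.576 V (positive root), so V_SG = 1.28 V.
I_D = (V_DD − V_SG)/R = (8.32 − 1.28) / 9.73 = 0.724 mA.

I_D = 0.724 mA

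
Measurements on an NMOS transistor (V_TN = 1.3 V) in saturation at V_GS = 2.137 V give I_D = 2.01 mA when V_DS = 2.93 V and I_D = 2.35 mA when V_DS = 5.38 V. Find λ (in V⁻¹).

With V_GS fixed, I_D ∝ (1 + λ V_DS) in saturation, so I_D2/I_D1 = (1 + λ V_DS2)/(1 + λ V_DS1).
2.35/2.01 = 1.169 = (1 + 5.38 λ)/(1 + 2.93 λ).
Solving: λ (I_D1 V_DS2 − I_D2 V_DS1) = I_D2 − I_D1, so λ = (2.35 − 2.01) / (2.01 × 5.38 − 2.35 × 2.93) = 0.34 / 3.93 = 0.0866 V⁻¹.

λ = 0.0866 V⁻¹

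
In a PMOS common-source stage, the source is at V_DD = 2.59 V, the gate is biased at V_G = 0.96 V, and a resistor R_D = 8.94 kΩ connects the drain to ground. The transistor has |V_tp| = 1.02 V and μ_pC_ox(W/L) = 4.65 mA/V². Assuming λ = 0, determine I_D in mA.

V_SG = V_DD − V_G = 2.59 − 0.96 = 1.63 V, so V_ov = 1.63 − 1.02 = 0.61 V.
Assume saturation: I_D = ½ k_p V_ov² = 0.5 × 4.65 × 0.61² = 0.865 mA, giving V_SD = V_DD − I_D R_D = 2.59 − 0.865 × 8.94 = -5.14 V.
But -5.14 V < V_ov = 0.61 V, so the device is actually in triode.
In triode I_D = k_p[V_ov V_SD − ½ V_SD²] and I_D = (V_DD − V_SD)/R_D. Equating: 20.8 V_SD² − 26.36 V_SD + 2.59 = 0, giving V_SD = 0.107 V (the root below V_ov).
I_D = (2.59 − 0.107) / 8.94 = 0.278 mA.

I_D = 0.278 mA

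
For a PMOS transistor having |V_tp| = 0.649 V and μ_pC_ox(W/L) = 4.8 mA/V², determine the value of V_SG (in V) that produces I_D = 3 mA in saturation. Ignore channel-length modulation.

In saturation I_D = ½ k_p (V_SG − |V_tp|)², so V_SG − |V_tp| = √(2 I_D / k_p) = √(2 × 3 / 4.8) = 1.12 V.
V_SG = 0.649 + 1.12 = 1.77 V.

V_SG = 1.77 V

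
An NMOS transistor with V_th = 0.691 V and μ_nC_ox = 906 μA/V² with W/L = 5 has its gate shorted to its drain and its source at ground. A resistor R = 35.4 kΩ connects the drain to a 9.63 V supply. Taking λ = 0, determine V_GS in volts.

With gate tied to drain, V_GS = V_DS ≥ V_GS − V_th, so the device is in saturation.
k_n = μ_nC_ox · (W/L) = 4.53 mA/V².
KCL at the drain: ½ k_n (V_GS − V_th)² = (V_DD − V_GS)/R.
Let x = V_GS − 0.691. Then 80.2 x² + x − 8.939 = 0, giving x = 0.328 V (positive root), so V_GS = 1.02 V.
I_D = (V_DD − V_GS)/R = (9.63 − 1.02) / 35.4 = 0.243 mA.

V_GS = 1.02 V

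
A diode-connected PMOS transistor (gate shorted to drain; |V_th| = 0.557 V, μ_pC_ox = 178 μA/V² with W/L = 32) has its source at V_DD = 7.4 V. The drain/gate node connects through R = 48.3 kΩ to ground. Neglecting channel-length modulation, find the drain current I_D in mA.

With gate tied to drain, V_SG = V_SD ≥ V_SG − |V_th|, so the device is in saturation.
k_p = μ_pC_ox · (W/L) = 5.696 mA/V².
KCL at the drain: ½ k_p (V_SG − |V_th|)² = (V_DD − V_SG)/R.
Let x = V_SG − 0.557. Then 138 x² + x − 6.843 = 0, giving x = 0.219 V (positive root), so V_SG = 0.776 V.
I_D = (V_DD − V_SG)/R = (7.4 − 0.776) / 48.3 = 0.137 mA.

I_D = 0.137 mA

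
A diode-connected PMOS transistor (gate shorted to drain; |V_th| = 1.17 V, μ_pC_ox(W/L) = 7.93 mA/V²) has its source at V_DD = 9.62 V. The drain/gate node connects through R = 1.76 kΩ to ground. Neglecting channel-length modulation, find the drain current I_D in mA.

I_D = 4.22 mA

With gate tied to drain, V_SG = V_SD ≥ V_SG − |V_th|, so the device is in saturation.
KCL at the drain: ½ k_p (V_SG − |V_th|)² = (V_DD − V_SG)/R.
Let x = V_SG − 1.17. Then 6.98 x² + x − 8.45 = 0, giving x = 1.03 V (positive root), so V_SG = 2.2 V.
I_D = (V_DD − V_SG)/R = (9.62 − 2.2) / 1.76 = 4.22 mA.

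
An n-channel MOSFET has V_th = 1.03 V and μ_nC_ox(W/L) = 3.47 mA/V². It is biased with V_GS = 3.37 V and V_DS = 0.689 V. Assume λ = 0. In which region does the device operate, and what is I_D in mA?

Triode; I_D = 4.77 mA

V_ov = V_GS − V_th = 3.37 − 1.03 = 2.34 V.
Since V_DS = 0.689 V < V_ov = 2.34 V, the device is in the triode region.
I_D = k_n [V_ov · V_DS − ½ V_DS²] = 3.47 × [2.34 × 0.689 − 0.5 × 0.689²] = 4.77 mA.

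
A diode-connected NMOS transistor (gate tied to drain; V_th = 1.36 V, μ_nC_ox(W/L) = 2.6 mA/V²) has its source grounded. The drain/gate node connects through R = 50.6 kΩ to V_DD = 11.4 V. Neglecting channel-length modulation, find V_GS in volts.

V_GS = 1.74 V

With gate tied to drain, V_GS = V_DS ≥ V_GS − V_th, so the device is in saturation.
KCL at the drain: ½ k_n (V_GS − V_th)² = (V_DD − V_GS)/R.
Let x = V_GS − 1.36. Then 65.8 x² + x − 10.04 = 0, giving x = 0.383 V (positive root), so V_GS = 1.74 V.
I_D = (V_DD − V_GS)/R = (11.4 − 1.74) / 50.6 = 0.191 mA.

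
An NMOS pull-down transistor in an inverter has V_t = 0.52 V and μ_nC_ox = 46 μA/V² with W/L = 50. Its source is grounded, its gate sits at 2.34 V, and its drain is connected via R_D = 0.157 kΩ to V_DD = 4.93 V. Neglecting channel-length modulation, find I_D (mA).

I_D = 3.81 mA

V_GS = V_G = 2.34 V, so V_ov = 2.34 − 0.52 = 1.82 V.
k_n = μ_nC_ox · (W/L) = 2.3 mA/V².
Assume saturation: I_D = ½ k_n V_ov² = 0.5 × 2.3 × 1.82² = 3.81 mA, giving V_DS = V_DD − I_D R_D = 4.93 − 3.81 × 0.157 = 4.33 V.
V_DS = 4.33 V ≥ V_ov = 1.82 V, confirming saturation.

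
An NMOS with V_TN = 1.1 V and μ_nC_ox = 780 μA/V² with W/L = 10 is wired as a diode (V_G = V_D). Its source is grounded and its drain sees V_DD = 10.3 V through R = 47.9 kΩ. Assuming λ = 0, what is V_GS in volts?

With gate tied to drain, V_GS = V_DS ≥ V_GS − V_TN, so the device is in saturation.
k_n = μ_nC_ox · (W/L) = 7.8 mA/V².
KCL at the drain: ½ k_n (V_GS − V_TN)² = (V_DD − V_GS)/R.
Let x = V_GS − 1.1. Then 187 x² + x − 9.2 = 0, giving x = 0.219 V (positive root), so V_GS = 1.32 V.
I_D = (V_DD − V_GS)/R = (10.3 − 1.32) / 47.9 = 0.187 mA.

V_GS = 1.32 V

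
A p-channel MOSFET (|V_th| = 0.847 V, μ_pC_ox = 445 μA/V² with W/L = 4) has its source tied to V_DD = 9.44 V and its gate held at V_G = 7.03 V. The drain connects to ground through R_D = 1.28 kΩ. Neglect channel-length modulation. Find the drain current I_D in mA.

V_SG = V_DD − V_G = 9.44 − 7.03 = 2.41 V, so V_ov = 2.41 − 0.847 = 1.56 V.
k_p = μ_pC_ox · (W/L) = 1.78 mA/V².
Assume saturation: I_D = ½ k_p V_ov² = 0.5 × 1.78 × 1.56² = 2.17 mA, giving V_SD = V_DD − I_D R_D = 9.44 − 2.17 × 1.28 = 6.66 V.
V_SD = 6.66 V ≥ V_ov = 1.56 V, confirming saturation.

I_D = 2.17 mA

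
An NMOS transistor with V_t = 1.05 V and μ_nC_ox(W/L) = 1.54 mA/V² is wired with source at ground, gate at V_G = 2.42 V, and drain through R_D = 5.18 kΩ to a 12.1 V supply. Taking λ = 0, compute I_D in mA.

V_GS = V_G = 2.42 V, so V_ov = 2.42 − 1.05 = 1.37 V.
Assume saturation: I_D = ½ k_n V_ov² = 0.5 × 1.54 × 1.37² = 1.45 mA, giving V_DS = V_DD − I_D R_D = 12.1 − 1.45 × 5.18 = 4.61 V.
V_DS = 4.61 V ≥ V_ov = 1.37 V, confirming saturation.

I_D = 1.45 mA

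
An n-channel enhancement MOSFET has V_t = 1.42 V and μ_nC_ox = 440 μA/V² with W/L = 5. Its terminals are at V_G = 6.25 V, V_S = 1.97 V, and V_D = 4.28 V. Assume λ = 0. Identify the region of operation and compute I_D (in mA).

V_GS = V_G − V_S = 6.25 − 1.97 = 4.28 V; V_DS = V_D − V_S = 4.28 − 1.97 = 2.31 V.
k_n = μ_nC_ox · (W/L) = 2.2 mA/V².
V_ov = V_GS − V_t = 4.28 − 1.42 = 2.86 V.
Since V_DS = 2.31 V < V_ov = 2.86 V, the device is in the triode region.
I_D = k_n [V_ov · V_DS − ½ V_DS²] = 2.2 × [2.86 × 2.31 − 0.5 × 2.31²] = 8.66 mA.

Triode; I_D = 8.66 mA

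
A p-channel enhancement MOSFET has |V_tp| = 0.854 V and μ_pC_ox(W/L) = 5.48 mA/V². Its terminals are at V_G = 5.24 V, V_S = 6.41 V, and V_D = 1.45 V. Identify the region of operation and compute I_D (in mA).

Saturation; I_D = 0.274 mA

V_SG = V_S − V_G = 6.41 − 5.24 = 1.17 V; V_SD = V_S − V_D = 6.41 − 1.45 = 4.96 V.
V_ov = V_SG − |V_tp| = 1.17 − 0.854 = 0.316 V.
Since V_SD = 4.96 V ≥ V_ov = 0.316 V, the device is in saturation.
I_D = ½ k_p V_ov² = 0.5 × 5.48 × 0.316² = 0.274 mA.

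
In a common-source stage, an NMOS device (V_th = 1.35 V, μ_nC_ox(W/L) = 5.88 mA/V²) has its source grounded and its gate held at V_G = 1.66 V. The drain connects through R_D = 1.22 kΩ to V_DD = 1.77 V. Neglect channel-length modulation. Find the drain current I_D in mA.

V_GS = V_G = 1.66 V, so V_ov = 1.66 − 1.35 = 0.31 V.
Assume saturation: I_D = ½ k_n V_ov² = 0.5 × 5.88 × 0.31² = 0.283 mA, giving V_DS = V_DD − I_D R_D = 1.77 − 0.283 × 1.22 = 1.43 V.
V_DS = 1.43 V ≥ V_ov = 0.31 V, confirming saturation.

I_D = 0.283 mA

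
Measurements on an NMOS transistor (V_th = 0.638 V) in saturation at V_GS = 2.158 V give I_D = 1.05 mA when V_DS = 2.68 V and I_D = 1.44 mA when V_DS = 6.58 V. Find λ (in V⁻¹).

λ = 0.128 V⁻¹

With V_GS fixed, I_D ∝ (1 + λ V_DS) in saturation, so I_D2/I_D1 = (1 + λ V_DS2)/(1 + λ V_DS1).
1.44/1.05 = 1.371 = (1 + 6.58 λ)/(1 + 2.68 λ).
Solving: λ (I_D1 V_DS2 − I_D2 V_DS1) = I_D2 − I_D1, so λ = (1.44 − 1.05) / (1.05 × 6.58 − 1.44 × 2.68) = 0.39 / 3.05 = 0.128 V⁻¹.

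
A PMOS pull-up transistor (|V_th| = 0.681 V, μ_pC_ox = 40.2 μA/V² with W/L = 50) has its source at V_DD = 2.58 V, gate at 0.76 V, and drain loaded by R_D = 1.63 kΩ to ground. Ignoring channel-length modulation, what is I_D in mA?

I_D = 1.14 mA

V_SG = V_DD − V_G = 2.58 − 0.76 = 1.82 V, so V_ov = 1.82 − 0.681 = 1.14 V.
k_p = μ_pC_ox · (W/L) = 2.01 mA/V².
Assume saturation: I_D = ½ k_p V_ov² = 0.5 × 2.01 × 1.14² = 1.3 mA, giving V_SD = V_DD − I_D R_D = 2.58 − 1.3 × 1.63 = 0.455 V.
But 0.455 V < V_ov = 1.14 V, so the device is actually in triode.
In triode I_D = k_p[V_ov V_SD − ½ V_SD²] and I_D = (V_DD − V_SD)/R_D. Equating: 1.64 V_SD² − 4.732 V_SD + 2.58 = 0, giving V_SD = 0.729 V (the root below V_ov).
I_D = (2.58 − 0.729) / 1.63 = 1.14 mA.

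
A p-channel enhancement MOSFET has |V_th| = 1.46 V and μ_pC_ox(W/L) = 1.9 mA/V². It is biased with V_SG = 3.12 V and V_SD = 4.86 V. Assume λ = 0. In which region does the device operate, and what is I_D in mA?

V_ov = V_SG − |V_th| = 3.12 − 1.46 = 1.66 V.
Since V_SD = 4.86 V ≥ V_ov = 1.66 V, the device is in saturation.
I_D = ½ k_p V_ov² = 0.5 × 1.9 × 1.66² = 2.62 mA.

Saturation; I_D = 2.62 mA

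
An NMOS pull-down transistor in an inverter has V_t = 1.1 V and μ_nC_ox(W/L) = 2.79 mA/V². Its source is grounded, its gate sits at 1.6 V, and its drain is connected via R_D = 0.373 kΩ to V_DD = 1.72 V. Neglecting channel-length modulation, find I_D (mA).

I_D = 0.349 mA

V_GS = V_G = 1.6 V, so V_ov = 1.6 − 1.1 = 0.5 V.
Assume saturation: I_D = ½ k_n V_ov² = 0.5 × 2.79 × 0.5² = 0.349 mA, giving V_DS = V_DD − I_D R_D = 1.72 − 0.349 × 0.373 = 1.59 V.
V_DS = 1.59 V ≥ V_ov = 0.5 V, confirming saturation.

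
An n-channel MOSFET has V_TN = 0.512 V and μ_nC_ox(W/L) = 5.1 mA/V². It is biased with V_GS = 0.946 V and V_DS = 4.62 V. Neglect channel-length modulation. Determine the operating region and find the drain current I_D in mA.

V_ov = V_GS − V_TN = 0.946 − 0.512 = 0.434 V.
Since V_DS = 4.62 V ≥ V_ov = 0.434 V, the device is in saturation.
I_D = ½ k_n V_ov² = 0.5 × 5.1 × 0.434² = 0.48 mA.

Saturation; I_D = 0.480 mA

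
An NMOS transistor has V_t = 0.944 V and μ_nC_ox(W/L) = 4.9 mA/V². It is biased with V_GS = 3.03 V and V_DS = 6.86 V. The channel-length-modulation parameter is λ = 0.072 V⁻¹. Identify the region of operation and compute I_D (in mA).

Saturation; I_D = 15.9 mA

V_ov = V_GS − V_t = 3.03 − 0.944 = 2.09 V.
Since V_DS = 6.86 V ≥ V_ov = 2.09 V, the device is in saturation.
I_D = ½ k_n V_ov² (1 + λ V_DS) = 0.5 × 4.9 × 2.09² × (1 + 0.072 × 6.86) = 15.9 mA.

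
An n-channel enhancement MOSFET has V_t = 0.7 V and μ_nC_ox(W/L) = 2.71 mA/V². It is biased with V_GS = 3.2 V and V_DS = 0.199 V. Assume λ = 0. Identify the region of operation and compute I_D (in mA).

Triode; I_D = 1.29 mA

V_ov = V_GS − V_t = 3.2 − 0.7 = 2.5 V.
Since V_DS = 0.199 V < V_ov = 2.5 V, the device is in the triode region.
I_D = k_n [V_ov · V_DS − ½ V_DS²] = 2.71 × [2.5 × 0.199 − 0.5 × 0.199²] = 1.29 mA.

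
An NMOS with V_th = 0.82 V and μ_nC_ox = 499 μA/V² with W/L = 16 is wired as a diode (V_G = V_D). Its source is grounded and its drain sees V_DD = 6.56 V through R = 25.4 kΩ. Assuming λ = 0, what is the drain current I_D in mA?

I_D = 0.217 mA

With gate tied to drain, V_GS = V_DS ≥ V_GS − V_th, so the device is in saturation.
k_n = μ_nC_ox · (W/L) = 7.984 mA/V².
KCL at the drain: ½ k_n (V_GS − V_th)² = (V_DD − V_GS)/R.
Let x = V_GS − 0.82. Then 101 x² + x − 5.74 = 0, giving x = 0.233 V (positive root), so V_GS = 1.05 V.
I_D = (V_DD − V_GS)/R = (6.56 − 1.05) / 25.4 = 0.217 mA.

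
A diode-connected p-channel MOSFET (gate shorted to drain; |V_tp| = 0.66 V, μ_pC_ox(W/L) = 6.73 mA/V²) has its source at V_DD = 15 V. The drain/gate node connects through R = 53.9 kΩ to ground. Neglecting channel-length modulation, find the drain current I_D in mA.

I_D = 0.261 mA

With gate tied to drain, V_SG = V_SD ≥ V_SG − |V_tp|, so the device is in saturation.
KCL at the drain: ½ k_p (V_SG − |V_tp|)² = (V_DD − V_SG)/R.
Let x = V_SG − 0.66. Then 181 x² + x − 14.34 = 0, giving x = 0.278 V (positive root), so V_SG = 0.938 V.
I_D = (V_DD − V_SG)/R = (15 − 0.938) / 53.9 = 0.261 mA.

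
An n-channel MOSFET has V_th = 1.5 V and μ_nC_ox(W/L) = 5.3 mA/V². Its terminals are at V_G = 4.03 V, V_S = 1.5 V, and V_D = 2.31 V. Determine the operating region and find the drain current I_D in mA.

Triode; I_D = 2.68 mA

V_GS = V_G − V_S = 4.03 − 1.5 = 2.53 V; V_DS = V_D − V_S = 2.31 − 1.5 = 0.81 V.
V_ov = V_GS − V_th = 2.53 − 1.5 = 1.03 V.
Since V_DS = 0.81 V < V_ov = 1.03 V, the device is in the triode region.
I_D = k_n [V_ov · V_DS − ½ V_DS²] = 5.3 × [1.03 × 0.81 − 0.5 × 0.81²] = 2.68 mA.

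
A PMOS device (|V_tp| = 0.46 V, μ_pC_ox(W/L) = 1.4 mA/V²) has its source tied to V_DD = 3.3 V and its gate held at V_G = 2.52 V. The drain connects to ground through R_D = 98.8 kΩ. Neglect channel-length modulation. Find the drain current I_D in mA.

I_D = 0.0326 mA

V_SG = V_DD − V_G = 3.3 − 2.52 = 0.78 V, so V_ov = 0.78 − 0.46 = 0.32 V.
Assume saturation: I_D = ½ k_p V_ov² = 0.5 × 1.4 × 0.32² = 0.0717 mA, giving V_SD = V_DD − I_D R_D = 3.3 − 0.0717 × 98.8 = -3.78 V.
But -3.78 V < V_ov = 0.32 V, so the device is actually in triode.
In triode I_D = k_p[V_ov V_SD − ½ V_SD²] and I_D = (V_DD − V_SD)/R_D. Equating: 69.2 V_SD² − 45.26 V_SD + 3.3 = 0, giving V_SD = 0.0836 V (the root below V_ov).
I_D = (3.3 − 0.0836) / 98.8 = 0.0326 mA.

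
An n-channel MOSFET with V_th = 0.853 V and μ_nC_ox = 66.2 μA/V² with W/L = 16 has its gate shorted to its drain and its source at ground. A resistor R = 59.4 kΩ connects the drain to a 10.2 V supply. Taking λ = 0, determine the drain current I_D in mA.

With gate tied to drain, V_GS = V_DS ≥ V_GS − V_th, so the device is in saturation.
k_n = μ_nC_ox · (W/L) = 1.059 mA/V².
KCL at the drain: ½ k_n (V_GS − V_th)² = (V_DD − V_GS)/R.
Let x = V_GS − 0.853. Then 31.5 x² + x − 9.347 = 0, giving x = 0.529 V (positive root), so V_GS = 1.38 V.
I_D = (V_DD − V_GS)/R = (10.2 − 1.38) / 59.4 = 0.148 mA.

I_D = 0.148 mA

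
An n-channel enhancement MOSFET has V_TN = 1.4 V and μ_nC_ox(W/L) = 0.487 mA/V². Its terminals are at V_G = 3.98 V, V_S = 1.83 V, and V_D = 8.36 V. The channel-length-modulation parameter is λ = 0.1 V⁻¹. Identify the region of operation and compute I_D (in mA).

V_GS = V_G − V_S = 3.98 − 1.83 = 2.15 V; V_DS = V_D − V_S = 8.36 − 1.83 = 6.53 V.
V_ov = V_GS − V_TN = 2.15 − 1.4 = 0.75 V.
Since V_DS = 6.53 V ≥ V_ov = 0.75 V, the device is in saturation.
I_D = ½ k_n V_ov² (1 + λ V_DS) = 0.5 × 0.487 × 0.75² × (1 + 0.1 × 6.53) = 0.226 mA.

Saturation; I_D = 0.226 mA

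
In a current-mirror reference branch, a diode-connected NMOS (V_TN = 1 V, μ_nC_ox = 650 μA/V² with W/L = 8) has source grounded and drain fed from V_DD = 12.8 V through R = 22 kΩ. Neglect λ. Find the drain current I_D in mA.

With gate tied to drain, V_GS = V_DS ≥ V_GS − V_TN, so the device is in saturation.
k_n = μ_nC_ox · (W/L) = 5.2 mA/V².
KCL at the drain: ½ k_n (V_GS − V_TN)² = (V_DD − V_GS)/R.
Let x = V_GS − 1. Then 57.2 x² + x − 11.8 = 0, giving x = 0.446 V (positive root), so V_GS = 1.45 V.
I_D = (V_DD − V_GS)/R = (12.8 − 1.45) / 22 = 0.516 mA.

I_D = 0.516 mA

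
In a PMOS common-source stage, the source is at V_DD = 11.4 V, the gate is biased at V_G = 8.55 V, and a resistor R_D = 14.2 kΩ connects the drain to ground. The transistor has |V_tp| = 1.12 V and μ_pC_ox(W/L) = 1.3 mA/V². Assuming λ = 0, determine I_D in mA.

I_D = 0.775 mA

V_SG = V_DD − V_G = 11.4 − 8.55 = 2.85 V, so V_ov = 2.85 − 1.12 = 1.73 V.
Assume saturation: I_D = ½ k_p V_ov² = 0.5 × 1.3 × 1.73² = 1.95 mA, giving V_SD = V_DD − I_D R_D = 11.4 − 1.95 × 14.2 = -16.2 V.
But -16.2 V < V_ov = 1.73 V, so the device is actually in triode.
In triode I_D = k_p[V_ov V_SD − ½ V_SD²] and I_D = (V_DD − V_SD)/R_D. Equating: 9.23 V_SD² − 32.94 V_SD + 11.4 = 0, giving V_SD = 0.388 V (the root below V_ov).
I_D = (11.4 − 0.388) / 14.2 = 0.775 mA.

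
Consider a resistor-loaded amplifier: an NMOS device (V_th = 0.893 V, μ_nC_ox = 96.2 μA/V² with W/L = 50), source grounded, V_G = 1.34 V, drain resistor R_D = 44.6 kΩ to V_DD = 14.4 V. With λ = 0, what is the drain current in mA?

I_D = 0.319 mA

V_GS = V_G = 1.34 V, so V_ov = 1.34 − 0.893 = 0.447 V.
k_n = μ_nC_ox · (W/L) = 4.81 mA/V².
Assume saturation: I_D = ½ k_n V_ov² = 0.5 × 4.81 × 0.447² = 0.481 mA, giving V_DS = V_DD − I_D R_D = 14.4 − 0.481 × 44.6 = -7.03 V.
But -7.03 V < V_ov = 0.447 V, so the device is actually in triode.
In triode I_D = k_n[V_ov V_DS − ½ V_DS²] and I_D = (V_DD − V_DS)/R_D. Equating: 107 V_DS² − 96.89 V_DS + 14.4 = 0, giving V_DS = 0.188 V (the root below V_ov).
I_D = (14.4 − 0.188) / 44.6 = 0.319 mA.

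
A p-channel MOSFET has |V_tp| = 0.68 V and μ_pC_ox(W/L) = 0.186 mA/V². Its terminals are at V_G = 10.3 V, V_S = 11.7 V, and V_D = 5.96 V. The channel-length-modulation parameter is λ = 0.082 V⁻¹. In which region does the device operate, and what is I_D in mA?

Saturation; I_D = 0.0709 mA

V_SG = V_S − V_G = 11.7 − 10.3 = 1.4 V; V_SD = V_S − V_D = 11.7 − 5.96 = 5.74 V.
V_ov = V_SG − |V_tp| = 1.4 − 0.68 = 0.72 V.
Since V_SD = 5.74 V ≥ V_ov = 0.72 V, the device is in saturation.
I_D = ½ k_p V_ov² (1 + λ V_SD) = 0.5 × 0.186 × 0.72² × (1 + 0.082 × 5.74) = 0.0709 mA.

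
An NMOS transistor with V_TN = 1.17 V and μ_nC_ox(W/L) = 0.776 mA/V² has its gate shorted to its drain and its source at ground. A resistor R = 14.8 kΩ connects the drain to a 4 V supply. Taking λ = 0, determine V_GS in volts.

With gate tied to drain, V_GS = V_DS ≥ V_GS − V_TN, so the device is in saturation.
KCL at the drain: ½ k_n (V_GS − V_TN)² = (V_DD − V_GS)/R.
Let x = V_GS − 1.17. Then 5.74 x² + x − 2.83 = 0, giving x = 0.62 V (positive root), so V_GS = 1.79 V.
I_D = (V_DD − V_GS)/R = (4 − 1.79) / 14.8 = 0.149 mA.

V_GS = 1.79 V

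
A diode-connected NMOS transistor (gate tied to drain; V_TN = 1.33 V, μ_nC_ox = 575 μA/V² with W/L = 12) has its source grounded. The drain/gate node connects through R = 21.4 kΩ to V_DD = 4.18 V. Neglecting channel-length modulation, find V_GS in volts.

V_GS = 1.52 V

With gate tied to drain, V_GS = V_DS ≥ V_GS − V_TN, so the device is in saturation.
k_n = μ_nC_ox · (W/L) = 6.9 mA/V².
KCL at the drain: ½ k_n (V_GS − V_TN)² = (V_DD − V_GS)/R.
Let x = V_GS − 1.33. Then 73.8 x² + x − 2.85 = 0, giving x = 0.19 V (positive root), so V_GS = 1.52 V.
I_D = (V_DD − V_GS)/R = (4.18 − 1.52) / 21.4 = 0.124 mA.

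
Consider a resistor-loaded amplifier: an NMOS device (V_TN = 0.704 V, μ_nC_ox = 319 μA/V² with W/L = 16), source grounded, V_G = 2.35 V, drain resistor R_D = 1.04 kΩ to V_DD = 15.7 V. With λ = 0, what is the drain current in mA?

V_GS = V_G = 2.35 V, so V_ov = 2.35 − 0.704 = 1.65 V.
k_n = μ_nC_ox · (W/L) = 5.104 mA/V².
Assume saturation: I_D = ½ k_n V_ov² = 0.5 × 5.104 × 1.65² = 6.91 mA, giving V_DS = V_DD − I_D R_D = 15.7 − 6.91 × 1.04 = 8.51 V.
V_DS = 8.51 V ≥ V_ov = 1.65 V, confirming saturation.

I_D = 6.91 mA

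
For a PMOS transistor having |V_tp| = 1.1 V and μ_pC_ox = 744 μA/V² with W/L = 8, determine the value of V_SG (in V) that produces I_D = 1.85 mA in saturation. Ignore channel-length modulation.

V_SG = 1.89 V

k_p = μ_pC_ox · (W/L) = 5.952 mA/V².
In saturation I_D = ½ k_p (V_SG − |V_tp|)², so V_SG − |V_tp| = √(2 I_D / k_p) = √(2 × 1.85 / 5.952) = 0.788 V.
V_SG = 1.1 + 0.788 = 1.89 V.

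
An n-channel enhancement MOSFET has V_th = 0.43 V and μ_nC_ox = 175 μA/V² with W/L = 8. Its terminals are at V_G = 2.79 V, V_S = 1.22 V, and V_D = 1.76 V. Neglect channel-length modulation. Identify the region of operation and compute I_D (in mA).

Triode; I_D = 0.658 mA

V_GS = V_G − V_S = 2.79 − 1.22 = 1.57 V; V_DS = V_D − V_S = 1.76 − 1.22 = 0.54 V.
k_n = μ_nC_ox · (W/L) = 1.4 mA/V².
V_ov = V_GS − V_th = 1.57 − 0.43 = 1.14 V.
Since V_DS = 0.54 V < V_ov = 1.14 V, the device is in the triode region.
I_D = k_n [V_ov · V_DS − ½ V_DS²] = 1.4 × [1.14 × 0.54 − 0.5 × 0.54²] = 0.658 mA.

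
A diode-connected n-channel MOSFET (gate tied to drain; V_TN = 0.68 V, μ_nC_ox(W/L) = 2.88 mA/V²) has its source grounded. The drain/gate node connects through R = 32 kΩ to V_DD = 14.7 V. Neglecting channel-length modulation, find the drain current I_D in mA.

I_D = 0.421 mA

With gate tied to drain, V_GS = V_DS ≥ V_GS − V_TN, so the device is in saturation.
KCL at the drain: ½ k_n (V_GS − V_TN)² = (V_DD − V_GS)/R.
Let x = V_GS − 0.68. Then 46.1 x² + x − 14.02 = 0, giving x = 0.541 V (positive root), so V_GS = 1.22 V.
I_D = (V_DD − V_GS)/R = (14.7 − 1.22) / 32 = 0.421 mA.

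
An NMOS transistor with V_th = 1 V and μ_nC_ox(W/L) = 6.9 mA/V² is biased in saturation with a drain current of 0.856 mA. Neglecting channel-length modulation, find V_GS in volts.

V_GS = 1.50 V

In saturation I_D = ½ k_n (V_GS − V_th)², so V_GS − V_th = √(2 I_D / k_n) = √(2 × 0.856 / 6.9) = 0.498 V.
V_GS = 1 + 0.498 = 1.5 V.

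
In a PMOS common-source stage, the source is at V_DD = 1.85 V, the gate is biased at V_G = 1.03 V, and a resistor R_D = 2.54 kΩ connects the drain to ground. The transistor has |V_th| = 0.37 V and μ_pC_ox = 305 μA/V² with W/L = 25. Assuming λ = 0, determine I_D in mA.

V_SG = V_DD − V_G = 1.85 − 1.03 = 0.82 V, so V_ov = 0.82 − 0.37 = 0.45 V.
k_p = μ_pC_ox · (W/L) = 7.625 mA/V².
Assume saturation: I_D = ½ k_p V_ov² = 0.5 × 7.625 × 0.45² = 0.772 mA, giving V_SD = V_DD − I_D R_D = 1.85 − 0.772 × 2.54 = -0.111 V.
But -0.111 V < V_ov = 0.45 V, so the device is actually in triode.
In triode I_D = k_p[V_ov V_SD − ½ V_SD²] and I_D = (V_DD − V_SD)/R_D. Equating: 9.68 V_SD² − 9.715 V_SD + 1.85 = 0, giving V_SD = 0.255 V (the root below V_ov).
I_D = (1.85 − 0.255) / 2.54 = 0.628 mA.

I_D = 0.628 mA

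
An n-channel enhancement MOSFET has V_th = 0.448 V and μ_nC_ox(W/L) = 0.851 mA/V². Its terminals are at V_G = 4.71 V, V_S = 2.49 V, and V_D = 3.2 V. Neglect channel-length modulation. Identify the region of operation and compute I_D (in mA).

V_GS = V_G − V_S = 4.71 − 2.49 = 2.22 V; V_DS = V_D − V_S = 3.2 − 2.49 = 0.71 V.
V_ov = V_GS − V_th = 2.22 − 0.448 = 1.77 V.
Since V_DS = 0.71 V < V_ov = 1.77 V, the device is in the triode region.
I_D = k_n [V_ov · V_DS − ½ V_DS²] = 0.851 × [1.77 × 0.71 − 0.5 × 0.71²] = 0.856 mA.

Triode; I_D = 0.856 mA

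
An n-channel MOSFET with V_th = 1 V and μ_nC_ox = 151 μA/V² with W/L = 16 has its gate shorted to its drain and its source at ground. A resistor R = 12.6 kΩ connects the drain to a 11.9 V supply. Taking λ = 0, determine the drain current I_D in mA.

I_D = 0.800 mA

With gate tied to drain, V_GS = V_DS ≥ V_GS − V_th, so the device is in saturation.
k_n = μ_nC_ox · (W/L) = 2.416 mA/V².
KCL at the drain: ½ k_n (V_GS − V_th)² = (V_DD − V_GS)/R.
Let x = V_GS − 1. Then 15.2 x² + x − 10.9 = 0, giving x = 0.814 V (positive root), so V_GS = 1.81 V.
I_D = (V_DD − V_GS)/R = (11.9 − 1.81) / 12.6 = 0.8 mA.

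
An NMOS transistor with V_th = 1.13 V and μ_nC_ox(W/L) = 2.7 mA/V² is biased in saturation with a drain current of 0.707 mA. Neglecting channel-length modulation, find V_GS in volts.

V_GS = 1.85 V

In saturation I_D = ½ k_n (V_GS − V_th)², so V_GS − V_th = √(2 I_D / k_n) = √(2 × 0.707 / 2.7) = 0.724 V.
V_GS = 1.13 + 0.724 = 1.85 V.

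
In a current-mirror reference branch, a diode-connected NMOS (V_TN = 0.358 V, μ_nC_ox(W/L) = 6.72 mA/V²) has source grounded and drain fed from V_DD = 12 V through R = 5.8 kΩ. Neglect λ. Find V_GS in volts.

V_GS = 1.11 V

With gate tied to drain, V_GS = V_DS ≥ V_GS − V_TN, so the device is in saturation.
KCL at the drain: ½ k_n (V_GS − V_TN)² = (V_DD − V_GS)/R.
Let x = V_GS − 0.358. Then 19.5 x² + x − 11.64 = 0, giving x = 0.748 V (positive root), so V_GS = 1.11 V.
I_D = (V_DD − V_GS)/R = (12 − 1.11) / 5.8 = 1.88 mA.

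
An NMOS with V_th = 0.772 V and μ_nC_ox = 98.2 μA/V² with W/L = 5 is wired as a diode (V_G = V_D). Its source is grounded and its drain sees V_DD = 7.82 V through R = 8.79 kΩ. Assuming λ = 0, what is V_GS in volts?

V_GS = 2.36 V

With gate tied to drain, V_GS = V_DS ≥ V_GS − V_th, so the device is in saturation.
k_n = μ_nC_ox · (W/L) = 0.491 mA/V².
KCL at the drain: ½ k_n (V_GS − V_th)² = (V_DD − V_GS)/R.
Let x = V_GS − 0.772. Then 2.16 x² + x − 7.048 = 0, giving x = 1.59 V (positive root), so V_GS = 2.36 V.
I_D = (V_DD − V_GS)/R = (7.82 − 2.36) / 8.79 = 0.621 mA.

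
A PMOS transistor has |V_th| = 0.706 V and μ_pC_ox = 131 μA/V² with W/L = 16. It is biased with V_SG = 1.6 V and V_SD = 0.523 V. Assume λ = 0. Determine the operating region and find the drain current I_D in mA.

k_p = μ_pC_ox · (W/L) = 2.096 mA/V².
V_ov = V_SG − |V_th| = 1.6 − 0.706 = 0.894 V.
Since V_SD = 0.523 V < V_ov = 0.894 V, the device is in the triode region.
I_D = k_p [V_ov · V_SD − ½ V_SD²] = 2.096 × [0.894 × 0.523 − 0.5 × 0.523²] = 0.693 mA.

Triode; I_D = 0.693 mA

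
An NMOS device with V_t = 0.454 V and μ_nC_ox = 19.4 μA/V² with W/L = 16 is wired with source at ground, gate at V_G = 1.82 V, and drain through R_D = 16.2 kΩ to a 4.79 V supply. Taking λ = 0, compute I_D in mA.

I_D = 0.245 mA

V_GS = V_G = 1.82 V, so V_ov = 1.82 − 0.454 = 1.37 V.
k_n = μ_nC_ox · (W/L) = 0.3104 mA/V².
Assume saturation: I_D = ½ k_n V_ov² = 0.5 × 0.3104 × 1.37² = 0.29 mA, giving V_DS = V_DD − I_D R_D = 4.79 − 0.29 × 16.2 = 0.0985 V.
But 0.0985 V < V_ov = 1.37 V, so the device is actually in triode.
In triode I_D = k_n[V_ov V_DS − ½ V_DS²] and I_D = (V_DD − V_DS)/R_D. Equating: 2.51 V_DS² − 7.869 V_DS + 4.79 = 0, giving V_DS = 0.828 V (the root below V_ov).
I_D = (4.79 − 0.828) / 16.2 = 0.245 mA.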